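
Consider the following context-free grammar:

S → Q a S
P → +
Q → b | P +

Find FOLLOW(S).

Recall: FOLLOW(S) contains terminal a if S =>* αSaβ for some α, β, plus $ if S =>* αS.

We compute FOLLOW(S) using the standard algorithm.
FOLLOW(S) starts with {$}.
FIRST(P) = {+}
FIRST(Q) = {+, b}
FIRST(S) = {+, b}
FOLLOW(P) = {+}
FOLLOW(Q) = {a}
FOLLOW(S) = {$}
Therefore, FOLLOW(S) = {$}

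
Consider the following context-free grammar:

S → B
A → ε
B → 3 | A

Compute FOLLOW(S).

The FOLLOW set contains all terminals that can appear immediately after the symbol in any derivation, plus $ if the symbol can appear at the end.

We compute FOLLOW(S) using the standard algorithm.
FOLLOW(S) starts with {$}.
FIRST(A) = {ε}
FIRST(B) = {3, ε}
FIRST(S) = {3, ε}
FOLLOW(A) = {$}
FOLLOW(B) = {$}
FOLLOW(S) = {$}
Therefore, FOLLOW(S) = {$}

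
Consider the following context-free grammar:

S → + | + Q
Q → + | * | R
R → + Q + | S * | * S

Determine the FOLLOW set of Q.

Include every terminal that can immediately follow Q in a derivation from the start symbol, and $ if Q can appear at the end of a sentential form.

We compute FOLLOW(Q) using the standard algorithm.
FOLLOW(S) starts with {$}.
FIRST(Q) = {*, +}
FIRST(R) = {*, +}
FIRST(S) = {+}
FOLLOW(Q) = {$, *, +}
FOLLOW(R) = {$, *, +}
FOLLOW(S) = {$, *, +}
Therefore, FOLLOW(Q) = {$, *, +}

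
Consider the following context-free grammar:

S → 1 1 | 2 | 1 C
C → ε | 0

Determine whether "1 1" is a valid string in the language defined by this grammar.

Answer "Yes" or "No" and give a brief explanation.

Yes - a valid derivation exists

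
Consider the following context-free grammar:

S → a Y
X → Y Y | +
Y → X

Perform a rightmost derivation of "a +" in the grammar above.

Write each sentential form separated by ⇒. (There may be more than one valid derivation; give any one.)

S ⇒ a Y ⇒ a X ⇒ a +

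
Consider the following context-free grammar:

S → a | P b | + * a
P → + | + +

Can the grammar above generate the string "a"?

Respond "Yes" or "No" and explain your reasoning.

Yes - a valid derivation exists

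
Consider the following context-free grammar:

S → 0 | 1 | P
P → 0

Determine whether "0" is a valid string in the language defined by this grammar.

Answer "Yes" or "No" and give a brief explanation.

Yes - a valid derivation exists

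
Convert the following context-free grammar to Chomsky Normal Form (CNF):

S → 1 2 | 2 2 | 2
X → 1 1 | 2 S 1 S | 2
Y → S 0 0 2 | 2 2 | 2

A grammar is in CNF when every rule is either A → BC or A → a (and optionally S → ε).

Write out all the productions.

T1 → 1; T2 → 2; S → 2; X → 2; T0 → 0; Y → 2; S → T1 T2; S → T2 T2; X → T1 T1; X → T2 X0; X0 → S X1; X1 → T1 S; Y → S X2; X2 → T0 X3; X3 → T0 T2; Y → T2 T2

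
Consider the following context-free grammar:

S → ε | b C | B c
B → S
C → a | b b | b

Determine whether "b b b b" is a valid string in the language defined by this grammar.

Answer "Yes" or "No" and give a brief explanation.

No - no valid derivation exists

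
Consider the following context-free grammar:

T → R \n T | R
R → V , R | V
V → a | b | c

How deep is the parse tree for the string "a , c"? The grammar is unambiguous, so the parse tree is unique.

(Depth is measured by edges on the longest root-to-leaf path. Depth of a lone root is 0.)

4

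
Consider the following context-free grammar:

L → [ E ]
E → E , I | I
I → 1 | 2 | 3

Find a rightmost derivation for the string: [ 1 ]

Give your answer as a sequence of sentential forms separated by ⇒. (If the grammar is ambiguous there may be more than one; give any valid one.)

L ⇒ [ E ] ⇒ [ I ] ⇒ [ 1 ]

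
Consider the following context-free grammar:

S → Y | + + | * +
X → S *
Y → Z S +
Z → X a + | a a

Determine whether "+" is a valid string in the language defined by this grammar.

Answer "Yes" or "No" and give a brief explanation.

No - no valid derivation exists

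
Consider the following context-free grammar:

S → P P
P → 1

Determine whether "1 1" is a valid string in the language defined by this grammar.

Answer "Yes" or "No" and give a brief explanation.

Yes - a valid derivation exists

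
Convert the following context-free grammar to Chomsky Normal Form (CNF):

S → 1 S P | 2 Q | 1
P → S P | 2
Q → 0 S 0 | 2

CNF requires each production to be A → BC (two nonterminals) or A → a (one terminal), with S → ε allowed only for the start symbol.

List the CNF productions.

T1 → 1; T2 → 2; S → 1; P → 2; T0 → 0; Q → 2; S → T1 X0; X0 → S P; S → T2 Q; P → S P; Q → T0 X1; X1 → S T0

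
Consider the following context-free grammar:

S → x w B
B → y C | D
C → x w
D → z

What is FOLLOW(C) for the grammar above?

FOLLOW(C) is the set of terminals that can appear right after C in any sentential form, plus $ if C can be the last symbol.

We compute FOLLOW(C) using the standard algorithm.
FOLLOW(S) starts with {$}.
FIRST(B) = {y, z}
FIRST(C) = {x}
FIRST(D) = {z}
FIRST(S) = {x}
FOLLOW(B) = {$}
FOLLOW(C) = {$}
FOLLOW(D) = {$}
FOLLOW(S) = {$}
Therefore, FOLLOW(C) = {$}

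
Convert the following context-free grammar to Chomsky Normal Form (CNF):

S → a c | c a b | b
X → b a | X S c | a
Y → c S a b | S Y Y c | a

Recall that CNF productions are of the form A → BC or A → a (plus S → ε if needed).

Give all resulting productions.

TA → a; TC → c; TB → b; S → b; X → a; Y → a; S → TA TC; S → TC X0; X0 → TA TB; X → TB TA; X → X X1; X1 → S TC; Y → TC X2; X2 → S X3; X3 → TA TB; Y → S X4; X4 → Y X5; X5 → Y TC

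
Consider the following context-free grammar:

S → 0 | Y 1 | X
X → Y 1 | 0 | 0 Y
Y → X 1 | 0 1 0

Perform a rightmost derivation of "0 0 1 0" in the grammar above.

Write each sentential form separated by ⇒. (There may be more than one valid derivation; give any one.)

S ⇒ X ⇒ 0 Y ⇒ 0 0 1 0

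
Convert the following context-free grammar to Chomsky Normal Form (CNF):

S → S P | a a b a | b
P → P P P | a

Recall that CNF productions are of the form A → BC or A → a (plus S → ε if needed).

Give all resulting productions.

TA → a; TB → b; S → b; P → a; S → S P; S → TA X0; X0 → TA X1; X1 → TB TA; P → P X2; X2 → P P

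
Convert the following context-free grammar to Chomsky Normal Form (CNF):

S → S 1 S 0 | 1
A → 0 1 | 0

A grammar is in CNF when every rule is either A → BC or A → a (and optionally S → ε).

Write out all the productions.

T1 → 1; T0 → 0; S → 1; A → 0; S → S X0; X0 → T1 X1; X1 → S T0; A → T0 T1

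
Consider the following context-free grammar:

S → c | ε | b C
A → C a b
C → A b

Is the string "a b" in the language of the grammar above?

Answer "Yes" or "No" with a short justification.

No - no valid derivation exists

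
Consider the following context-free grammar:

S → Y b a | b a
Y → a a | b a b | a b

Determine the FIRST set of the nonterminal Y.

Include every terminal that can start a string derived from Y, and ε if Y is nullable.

We compute FIRST(Y) using the standard algorithm.
FIRST(S) = {a, b}
FIRST(Y) = {a, b}
Therefore, FIRST(Y) = {a, b}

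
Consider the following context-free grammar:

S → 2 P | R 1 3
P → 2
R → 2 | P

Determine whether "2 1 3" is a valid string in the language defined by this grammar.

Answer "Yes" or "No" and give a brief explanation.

Yes - a valid derivation exists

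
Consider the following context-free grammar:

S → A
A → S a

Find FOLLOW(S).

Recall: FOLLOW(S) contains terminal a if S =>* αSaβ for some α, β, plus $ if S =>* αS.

We compute FOLLOW(S) using the standard algorithm.
FOLLOW(S) starts with {$}.
FIRST(A) = {}
FIRST(S) = {}
FOLLOW(A) = {$, a}
FOLLOW(S) = {$, a}
Therefore, FOLLOW(S) = {$, a}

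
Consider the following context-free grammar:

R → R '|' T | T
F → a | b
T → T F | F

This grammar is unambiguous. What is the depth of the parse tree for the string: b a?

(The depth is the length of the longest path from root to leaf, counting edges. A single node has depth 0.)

4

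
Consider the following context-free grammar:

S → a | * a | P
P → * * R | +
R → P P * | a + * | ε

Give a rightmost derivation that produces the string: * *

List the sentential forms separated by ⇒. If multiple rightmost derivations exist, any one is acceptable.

S ⇒ P ⇒ * * R ⇒ * *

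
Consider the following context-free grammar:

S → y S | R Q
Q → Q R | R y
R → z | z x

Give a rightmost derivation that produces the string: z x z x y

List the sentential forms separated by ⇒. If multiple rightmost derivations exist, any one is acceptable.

S ⇒ R Q ⇒ R R y ⇒ R z x y ⇒ z x z x y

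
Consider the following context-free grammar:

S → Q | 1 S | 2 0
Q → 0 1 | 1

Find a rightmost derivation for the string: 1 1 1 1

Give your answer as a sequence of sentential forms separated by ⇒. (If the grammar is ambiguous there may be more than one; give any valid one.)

S ⇒ 1 S ⇒ 1 1 S ⇒ 1 1 1 S ⇒ 1 1 1 Q ⇒ 1 1 1 1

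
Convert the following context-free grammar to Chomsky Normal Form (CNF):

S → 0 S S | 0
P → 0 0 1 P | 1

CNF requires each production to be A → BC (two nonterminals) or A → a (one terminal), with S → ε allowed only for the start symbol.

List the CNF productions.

T0 → 0; S → 0; T1 → 1; P → 1; S → T0 X0; X0 → S S; P → T0 X1; X1 → T0 X2; X2 → T1 P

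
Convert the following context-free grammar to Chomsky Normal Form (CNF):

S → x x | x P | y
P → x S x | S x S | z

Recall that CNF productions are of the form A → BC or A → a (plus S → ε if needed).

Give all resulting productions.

TX → x; S → y; P → z; S → TX TX; S → TX P; P → TX X0; X0 → S TX; P → S X1; X1 → TX S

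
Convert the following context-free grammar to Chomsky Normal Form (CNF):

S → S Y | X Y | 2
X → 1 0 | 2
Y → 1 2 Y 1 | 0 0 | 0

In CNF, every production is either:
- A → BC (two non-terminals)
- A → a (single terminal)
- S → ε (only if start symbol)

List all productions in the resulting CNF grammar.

S → 2; T1 → 1; T0 → 0; X → 2; T2 → 2; Y → 0; S → S Y; S → X Y; X → T1 T0; Y → T1 X0; X0 → T2 X1; X1 → Y T1; Y → T0 T0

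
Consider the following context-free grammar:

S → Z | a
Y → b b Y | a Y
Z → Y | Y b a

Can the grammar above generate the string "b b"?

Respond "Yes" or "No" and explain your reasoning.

No - no valid derivation exists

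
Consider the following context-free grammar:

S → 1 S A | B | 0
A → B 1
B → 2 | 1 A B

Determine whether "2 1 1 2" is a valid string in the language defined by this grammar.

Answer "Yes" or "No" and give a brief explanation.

No - no valid derivation exists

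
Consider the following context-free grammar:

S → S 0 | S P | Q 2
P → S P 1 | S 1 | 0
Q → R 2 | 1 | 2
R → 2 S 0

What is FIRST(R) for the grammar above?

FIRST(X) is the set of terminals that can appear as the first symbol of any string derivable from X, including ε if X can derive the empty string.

We compute FIRST(R) using the standard algorithm.
FIRST(P) = {0, 1, 2}
FIRST(Q) = {1, 2}
FIRST(R) = {2}
FIRST(S) = {1, 2}
Therefore, FIRST(R) = {2}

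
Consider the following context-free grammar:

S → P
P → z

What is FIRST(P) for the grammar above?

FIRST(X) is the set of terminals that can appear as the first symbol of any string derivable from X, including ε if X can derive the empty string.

We compute FIRST(P) using the standard algorithm.
FIRST(P) = {z}
FIRST(S) = {z}
Therefore, FIRST(P) = {z}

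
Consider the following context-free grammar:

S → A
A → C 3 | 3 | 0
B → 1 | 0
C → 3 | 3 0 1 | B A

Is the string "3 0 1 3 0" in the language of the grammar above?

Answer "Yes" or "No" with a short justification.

No - no valid derivation exists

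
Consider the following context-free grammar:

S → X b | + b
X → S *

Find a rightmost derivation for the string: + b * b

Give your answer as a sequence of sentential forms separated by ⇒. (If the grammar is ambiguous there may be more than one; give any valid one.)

S ⇒ X b ⇒ S * b ⇒ + b * b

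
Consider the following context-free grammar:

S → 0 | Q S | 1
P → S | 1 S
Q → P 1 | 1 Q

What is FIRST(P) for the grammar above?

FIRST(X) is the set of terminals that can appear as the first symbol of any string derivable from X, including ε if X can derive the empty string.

We compute FIRST(P) using the standard algorithm.
FIRST(P) = {0, 1}
FIRST(Q) = {0, 1}
FIRST(S) = {0, 1}
Therefore, FIRST(P) = {0, 1}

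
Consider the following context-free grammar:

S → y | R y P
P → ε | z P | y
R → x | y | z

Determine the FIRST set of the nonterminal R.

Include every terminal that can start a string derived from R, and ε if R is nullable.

We compute FIRST(R) using the standard algorithm.
FIRST(P) = {y, z, ε}
FIRST(R) = {x, y, z}
FIRST(S) = {x, y, z}
Therefore, FIRST(R) = {x, y, z}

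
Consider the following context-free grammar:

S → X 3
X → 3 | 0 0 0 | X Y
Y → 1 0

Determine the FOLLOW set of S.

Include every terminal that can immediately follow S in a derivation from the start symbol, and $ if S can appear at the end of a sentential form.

We compute FOLLOW(S) using the standard algorithm.
FOLLOW(S) starts with {$}.
FIRST(S) = {0, 3}
FIRST(X) = {0, 3}
FIRST(Y) = {1}
FOLLOW(S) = {$}
FOLLOW(X) = {1, 3}
FOLLOW(Y) = {1, 3}
Therefore, FOLLOW(S) = {$}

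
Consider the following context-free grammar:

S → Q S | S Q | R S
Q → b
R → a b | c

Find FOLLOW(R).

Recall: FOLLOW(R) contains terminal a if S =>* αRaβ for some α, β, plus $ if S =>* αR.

We compute FOLLOW(R) using the standard algorithm.
FOLLOW(S) starts with {$}.
FIRST(Q) = {b}
FIRST(R) = {a, c}
FIRST(S) = {a, b, c}
FOLLOW(Q) = {$, a, b, c}
FOLLOW(R) = {a, b, c}
FOLLOW(S) = {$, b}
Therefore, FOLLOW(R) = {a, b, c}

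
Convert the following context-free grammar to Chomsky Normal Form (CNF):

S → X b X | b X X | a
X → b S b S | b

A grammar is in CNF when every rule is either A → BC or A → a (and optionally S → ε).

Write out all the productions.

TB → b; S → a; X → b; S → X X0; X0 → TB X; S → TB X1; X1 → X X; X → TB X2; X2 → S X3; X3 → TB S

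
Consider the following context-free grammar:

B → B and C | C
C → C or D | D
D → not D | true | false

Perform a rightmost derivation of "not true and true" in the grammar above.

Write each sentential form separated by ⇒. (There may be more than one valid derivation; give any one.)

B ⇒ B and C ⇒ B and D ⇒ B and true ⇒ C and true ⇒ D and true ⇒ not D and true ⇒ not true and true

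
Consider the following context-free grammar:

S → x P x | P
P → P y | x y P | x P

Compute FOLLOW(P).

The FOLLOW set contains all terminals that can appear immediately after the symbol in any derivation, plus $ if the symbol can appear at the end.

We compute FOLLOW(P) using the standard algorithm.
FOLLOW(S) starts with {$}.
FIRST(P) = {x}
FIRST(S) = {x}
FOLLOW(P) = {$, x, y}
FOLLOW(S) = {$}
Therefore, FOLLOW(P) = {$, x, y}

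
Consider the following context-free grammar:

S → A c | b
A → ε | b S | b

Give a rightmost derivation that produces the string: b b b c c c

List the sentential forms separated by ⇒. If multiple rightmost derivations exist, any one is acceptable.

S ⇒ A c ⇒ b S c ⇒ b A c c ⇒ b b S c c ⇒ b b A c c c ⇒ b b b c c c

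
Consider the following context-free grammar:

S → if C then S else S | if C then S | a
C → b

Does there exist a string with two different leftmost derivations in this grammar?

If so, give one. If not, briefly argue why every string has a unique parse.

Yes - the string 'if b then if b then if b then a else a' has two distinct leftmost derivations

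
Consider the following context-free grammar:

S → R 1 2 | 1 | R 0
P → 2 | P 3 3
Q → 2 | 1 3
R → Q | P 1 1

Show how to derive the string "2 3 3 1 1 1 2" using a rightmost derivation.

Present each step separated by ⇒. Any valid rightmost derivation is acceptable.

S ⇒ R 1 2 ⇒ P 1 1 1 2 ⇒ P 3 3 1 1 1 2 ⇒ 2 3 3 1 1 1 2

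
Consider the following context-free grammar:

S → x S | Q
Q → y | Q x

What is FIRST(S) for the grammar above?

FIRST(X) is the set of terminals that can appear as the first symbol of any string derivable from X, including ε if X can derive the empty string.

We compute FIRST(S) using the standard algorithm.
FIRST(Q) = {y}
FIRST(S) = {x, y}
Therefore, FIRST(S) = {x, y}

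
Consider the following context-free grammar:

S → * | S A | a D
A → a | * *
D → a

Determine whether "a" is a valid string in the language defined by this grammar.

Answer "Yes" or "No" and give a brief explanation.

No - no valid derivation exists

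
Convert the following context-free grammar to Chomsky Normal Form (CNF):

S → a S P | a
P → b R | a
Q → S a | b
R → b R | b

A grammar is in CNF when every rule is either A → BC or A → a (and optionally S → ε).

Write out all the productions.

TA → a; S → a; TB → b; P → a; Q → b; R → b; S → TA X0; X0 → S P; P → TB R; Q → S TA; R → TB R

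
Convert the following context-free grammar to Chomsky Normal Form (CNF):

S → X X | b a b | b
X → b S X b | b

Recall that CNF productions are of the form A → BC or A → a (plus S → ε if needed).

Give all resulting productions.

TB → b; TA → a; S → b; X → b; S → X X; S → TB X0; X0 → TA TB; X → TB X1; X1 → S X2; X2 → X TB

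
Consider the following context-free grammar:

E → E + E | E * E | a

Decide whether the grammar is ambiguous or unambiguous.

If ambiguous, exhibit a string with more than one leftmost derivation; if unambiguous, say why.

Ambiguous - the string 'a + a + a + a + a' has two distinct leftmost derivations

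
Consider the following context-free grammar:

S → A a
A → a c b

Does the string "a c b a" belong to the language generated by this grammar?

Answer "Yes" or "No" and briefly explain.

Yes - a valid derivation exists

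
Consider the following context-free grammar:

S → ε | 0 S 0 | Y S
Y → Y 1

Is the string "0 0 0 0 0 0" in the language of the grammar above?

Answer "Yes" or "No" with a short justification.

Yes - a valid derivation exists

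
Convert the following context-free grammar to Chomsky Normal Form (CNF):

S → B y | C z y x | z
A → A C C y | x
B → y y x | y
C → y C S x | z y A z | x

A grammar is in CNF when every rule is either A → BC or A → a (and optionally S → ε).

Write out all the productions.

TY → y; TZ → z; TX → x; S → z; A → x; B → y; C → x; S → B TY; S → C X0; X0 → TZ X1; X1 → TY TX; A → A X2; X2 → C X3; X3 → C TY; B → TY X4; X4 → TY TX; C → TY X5; X5 → C X6; X6 → S TX; C → TZ X7; X7 → TY X8; X8 → A TZ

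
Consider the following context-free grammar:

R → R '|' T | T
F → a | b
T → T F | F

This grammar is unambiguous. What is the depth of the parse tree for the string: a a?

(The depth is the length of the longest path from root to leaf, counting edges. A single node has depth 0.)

4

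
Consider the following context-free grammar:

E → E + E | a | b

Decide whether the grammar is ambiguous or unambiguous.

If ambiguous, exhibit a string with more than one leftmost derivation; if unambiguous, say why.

Ambiguous - the string 'b + b + a + b + b + b' has two distinct leftmost derivations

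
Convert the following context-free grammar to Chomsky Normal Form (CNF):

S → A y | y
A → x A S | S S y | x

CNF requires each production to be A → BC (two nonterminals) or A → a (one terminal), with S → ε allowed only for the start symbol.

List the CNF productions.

TY → y; S → y; TX → x; A → x; S → A TY; A → TX X0; X0 → A S; A → S X1; X1 → S TY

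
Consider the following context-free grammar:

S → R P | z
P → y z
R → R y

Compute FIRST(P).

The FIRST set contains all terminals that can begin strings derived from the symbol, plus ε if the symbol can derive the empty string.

We compute FIRST(P) using the standard algorithm.
FIRST(P) = {y}
FIRST(R) = {}
FIRST(S) = {z}
Therefore, FIRST(P) = {y}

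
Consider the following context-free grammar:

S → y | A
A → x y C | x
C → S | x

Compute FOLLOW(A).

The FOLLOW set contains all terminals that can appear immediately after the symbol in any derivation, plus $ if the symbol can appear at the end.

We compute FOLLOW(A) using the standard algorithm.
FOLLOW(S) starts with {$}.
FIRST(A) = {x}
FIRST(C) = {x, y}
FIRST(S) = {x, y}
FOLLOW(A) = {$}
FOLLOW(C) = {$}
FOLLOW(S) = {$}
Therefore, FOLLOW(A) = {$}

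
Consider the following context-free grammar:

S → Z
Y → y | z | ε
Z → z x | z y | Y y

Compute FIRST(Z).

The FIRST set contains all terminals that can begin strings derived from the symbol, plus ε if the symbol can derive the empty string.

We compute FIRST(Z) using the standard algorithm.
FIRST(S) = {y, z}
FIRST(Y) = {y, z, ε}
FIRST(Z) = {y, z}
Therefore, FIRST(Z) = {y, z}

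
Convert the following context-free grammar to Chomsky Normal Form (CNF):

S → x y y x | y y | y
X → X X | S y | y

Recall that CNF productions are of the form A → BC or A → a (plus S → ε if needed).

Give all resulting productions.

TX → x; TY → y; S → y; X → y; S → TX X0; X0 → TY X1; X1 → TY TX; S → TY TY; X → X X; X → S TY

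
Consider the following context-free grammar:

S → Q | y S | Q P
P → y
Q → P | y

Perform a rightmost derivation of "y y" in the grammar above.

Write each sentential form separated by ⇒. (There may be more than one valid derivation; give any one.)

S ⇒ y S ⇒ y Q ⇒ y y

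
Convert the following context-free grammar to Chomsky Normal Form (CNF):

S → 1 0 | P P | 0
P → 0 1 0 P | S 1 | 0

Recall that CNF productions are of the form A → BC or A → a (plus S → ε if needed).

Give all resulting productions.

T1 → 1; T0 → 0; S → 0; P → 0; S → T1 T0; S → P P; P → T0 X0; X0 → T1 X1; X1 → T0 P; P → S T1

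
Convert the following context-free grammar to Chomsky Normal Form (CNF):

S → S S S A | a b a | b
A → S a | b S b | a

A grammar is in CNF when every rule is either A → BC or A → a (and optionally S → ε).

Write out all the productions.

TA → a; TB → b; S → b; A → a; S → S X0; X0 → S X1; X1 → S A; S → TA X2; X2 → TB TA; A → S TA; A → TB X3; X3 → S TB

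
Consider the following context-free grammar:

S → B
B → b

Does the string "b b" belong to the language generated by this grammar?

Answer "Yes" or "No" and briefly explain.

No - no valid derivation exists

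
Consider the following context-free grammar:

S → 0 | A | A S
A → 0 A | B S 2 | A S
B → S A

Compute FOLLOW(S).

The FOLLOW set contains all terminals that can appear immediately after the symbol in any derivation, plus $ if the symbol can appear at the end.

We compute FOLLOW(S) using the standard algorithm.
FOLLOW(S) starts with {$}.
FIRST(A) = {0}
FIRST(B) = {0}
FIRST(S) = {0}
FOLLOW(A) = {$, 0, 2}
FOLLOW(B) = {0}
FOLLOW(S) = {$, 0, 2}
Therefore, FOLLOW(S) = {$, 0, 2}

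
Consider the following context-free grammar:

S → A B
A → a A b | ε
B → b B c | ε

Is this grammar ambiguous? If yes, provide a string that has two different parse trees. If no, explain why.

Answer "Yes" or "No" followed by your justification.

No - the grammar is unambiguous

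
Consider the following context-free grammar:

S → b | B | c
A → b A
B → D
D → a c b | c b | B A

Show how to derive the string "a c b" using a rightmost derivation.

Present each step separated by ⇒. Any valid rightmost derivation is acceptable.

S ⇒ B ⇒ D ⇒ a c b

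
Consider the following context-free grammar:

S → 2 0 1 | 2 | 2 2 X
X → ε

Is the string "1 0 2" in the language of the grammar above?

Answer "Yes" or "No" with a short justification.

No - no valid derivation exists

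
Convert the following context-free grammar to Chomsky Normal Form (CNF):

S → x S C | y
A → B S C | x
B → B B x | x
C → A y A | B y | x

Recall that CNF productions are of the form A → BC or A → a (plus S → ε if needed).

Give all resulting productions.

TX → x; S → y; A → x; B → x; TY → y; C → x; S → TX X0; X0 → S C; A → B X1; X1 → S C; B → B X2; X2 → B TX; C → A X3; X3 → TY A; C → B TY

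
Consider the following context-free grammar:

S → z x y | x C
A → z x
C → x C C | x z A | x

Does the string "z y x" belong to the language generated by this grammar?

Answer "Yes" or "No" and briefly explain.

No - no valid derivation exists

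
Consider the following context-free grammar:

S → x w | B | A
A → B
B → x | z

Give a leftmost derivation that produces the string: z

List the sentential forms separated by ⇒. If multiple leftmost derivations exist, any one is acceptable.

S ⇒ A ⇒ B ⇒ z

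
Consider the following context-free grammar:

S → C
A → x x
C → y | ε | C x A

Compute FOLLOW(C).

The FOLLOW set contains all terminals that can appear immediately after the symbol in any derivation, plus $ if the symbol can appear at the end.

We compute FOLLOW(C) using the standard algorithm.
FOLLOW(S) starts with {$}.
FIRST(A) = {x}
FIRST(C) = {x, y, ε}
FIRST(S) = {x, y, ε}
FOLLOW(A) = {$, x}
FOLLOW(C) = {$, x}
FOLLOW(S) = {$}
Therefore, FOLLOW(C) = {$, x}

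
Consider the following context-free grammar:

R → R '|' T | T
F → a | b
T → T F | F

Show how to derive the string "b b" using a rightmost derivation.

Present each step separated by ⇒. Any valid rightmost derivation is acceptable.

R ⇒ T ⇒ T F ⇒ T b ⇒ F b ⇒ b b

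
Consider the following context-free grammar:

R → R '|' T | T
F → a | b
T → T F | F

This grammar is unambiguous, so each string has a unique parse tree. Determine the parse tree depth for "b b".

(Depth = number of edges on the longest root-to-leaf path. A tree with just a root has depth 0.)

4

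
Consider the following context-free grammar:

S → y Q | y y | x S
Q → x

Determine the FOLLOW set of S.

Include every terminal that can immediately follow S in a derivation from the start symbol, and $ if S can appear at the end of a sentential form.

We compute FOLLOW(S) using the standard algorithm.
FOLLOW(S) starts with {$}.
FIRST(Q) = {x}
FIRST(S) = {x, y}
FOLLOW(Q) = {$}
FOLLOW(S) = {$}
Therefore, FOLLOW(S) = {$}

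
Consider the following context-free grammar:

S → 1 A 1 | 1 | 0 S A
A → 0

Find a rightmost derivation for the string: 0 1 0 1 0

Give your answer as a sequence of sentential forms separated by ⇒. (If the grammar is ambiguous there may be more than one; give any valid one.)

S ⇒ 0 S A ⇒ 0 S 0 ⇒ 0 1 A 1 0 ⇒ 0 1 0 1 0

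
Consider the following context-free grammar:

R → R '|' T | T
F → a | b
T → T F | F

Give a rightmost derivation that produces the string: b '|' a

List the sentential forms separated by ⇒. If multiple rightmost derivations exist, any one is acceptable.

R ⇒ R '|' T ⇒ R '|' F ⇒ R '|' a ⇒ T '|' a ⇒ F '|' a ⇒ b '|' a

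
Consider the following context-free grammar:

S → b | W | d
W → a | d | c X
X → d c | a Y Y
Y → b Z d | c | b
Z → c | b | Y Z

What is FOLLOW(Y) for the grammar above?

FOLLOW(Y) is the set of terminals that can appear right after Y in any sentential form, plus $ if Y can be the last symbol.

We compute FOLLOW(Y) using the standard algorithm.
FOLLOW(S) starts with {$}.
FIRST(S) = {a, b, c, d}
FIRST(W) = {a, c, d}
FIRST(X) = {a, d}
FIRST(Y) = {b, c}
FIRST(Z) = {b, c}
FOLLOW(S) = {$}
FOLLOW(W) = {$}
FOLLOW(X) = {$}
FOLLOW(Y) = {$, b, c}
FOLLOW(Z) = {d}
Therefore, FOLLOW(Y) = {$, b, c}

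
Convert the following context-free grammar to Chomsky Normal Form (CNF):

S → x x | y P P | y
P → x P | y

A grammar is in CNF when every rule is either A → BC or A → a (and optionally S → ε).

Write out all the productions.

TX → x; TY → y; S → y; P → y; S → TX TX; S → TY X0; X0 → P P; P → TX P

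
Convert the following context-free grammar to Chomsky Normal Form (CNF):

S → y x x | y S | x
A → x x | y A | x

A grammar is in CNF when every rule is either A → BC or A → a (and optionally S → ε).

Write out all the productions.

TY → y; TX → x; S → x; A → x; S → TY X0; X0 → TX TX; S → TY S; A → TX TX; A → TY A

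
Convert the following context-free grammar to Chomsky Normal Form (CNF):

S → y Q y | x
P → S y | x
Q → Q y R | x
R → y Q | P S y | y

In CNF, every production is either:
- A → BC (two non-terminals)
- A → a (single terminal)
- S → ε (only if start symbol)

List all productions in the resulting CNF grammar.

TY → y; S → x; P → x; Q → x; R → y; S → TY X0; X0 → Q TY; P → S TY; Q → Q X1; X1 → TY R; R → TY Q; R → P X2; X2 → S TY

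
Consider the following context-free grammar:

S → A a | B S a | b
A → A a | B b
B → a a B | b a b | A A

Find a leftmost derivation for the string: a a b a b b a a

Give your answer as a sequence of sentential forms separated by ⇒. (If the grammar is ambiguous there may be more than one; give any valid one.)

S ⇒ A a ⇒ A a a ⇒ B b a a ⇒ a a B b a a ⇒ a a b a b b a a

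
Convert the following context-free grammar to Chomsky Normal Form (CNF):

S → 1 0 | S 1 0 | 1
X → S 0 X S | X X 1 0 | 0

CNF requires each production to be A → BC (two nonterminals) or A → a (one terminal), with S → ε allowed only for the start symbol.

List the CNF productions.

T1 → 1; T0 → 0; S → 1; X → 0; S → T1 T0; S → S X0; X0 → T1 T0; X → S X1; X1 → T0 X2; X2 → X S; X → X X3; X3 → X X4; X4 → T1 T0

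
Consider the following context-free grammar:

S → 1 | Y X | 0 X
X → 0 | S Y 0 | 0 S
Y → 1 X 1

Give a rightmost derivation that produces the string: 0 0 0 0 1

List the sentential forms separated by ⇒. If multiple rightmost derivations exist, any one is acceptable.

S ⇒ 0 X ⇒ 0 0 S ⇒ 0 0 0 X ⇒ 0 0 0 0 S ⇒ 0 0 0 0 1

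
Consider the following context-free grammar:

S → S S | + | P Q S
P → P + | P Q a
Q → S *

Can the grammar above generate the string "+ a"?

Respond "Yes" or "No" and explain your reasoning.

No - no valid derivation exists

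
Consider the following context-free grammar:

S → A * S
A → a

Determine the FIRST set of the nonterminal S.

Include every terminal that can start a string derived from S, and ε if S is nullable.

We compute FIRST(S) using the standard algorithm.
FIRST(A) = {a}
FIRST(S) = {a}
Therefore, FIRST(S) = {a}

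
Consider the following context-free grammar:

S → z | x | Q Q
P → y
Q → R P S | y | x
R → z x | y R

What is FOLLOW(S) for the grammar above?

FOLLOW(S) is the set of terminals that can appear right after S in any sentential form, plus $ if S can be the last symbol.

We compute FOLLOW(S) using the standard algorithm.
FOLLOW(S) starts with {$}.
FIRST(P) = {y}
FIRST(Q) = {x, y, z}
FIRST(R) = {y, z}
FIRST(S) = {x, y, z}
FOLLOW(P) = {x, y, z}
FOLLOW(Q) = {$, x, y, z}
FOLLOW(R) = {y}
FOLLOW(S) = {$, x, y, z}
Therefore, FOLLOW(S) = {$, x, y, z}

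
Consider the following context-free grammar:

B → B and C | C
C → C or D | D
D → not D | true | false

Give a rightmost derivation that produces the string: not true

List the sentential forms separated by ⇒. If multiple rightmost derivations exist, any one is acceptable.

B ⇒ C ⇒ D ⇒ not D ⇒ not true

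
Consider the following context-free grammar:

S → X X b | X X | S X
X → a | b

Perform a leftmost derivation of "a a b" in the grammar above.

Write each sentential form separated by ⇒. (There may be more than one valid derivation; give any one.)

S ⇒ X X b ⇒ a X b ⇒ a a b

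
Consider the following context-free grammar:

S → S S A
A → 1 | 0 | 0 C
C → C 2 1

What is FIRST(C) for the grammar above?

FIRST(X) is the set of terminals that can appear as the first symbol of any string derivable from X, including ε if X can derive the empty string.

We compute FIRST(C) using the standard algorithm.
FIRST(A) = {0, 1}
FIRST(C) = {}
FIRST(S) = {}
Therefore, FIRST(C) = {}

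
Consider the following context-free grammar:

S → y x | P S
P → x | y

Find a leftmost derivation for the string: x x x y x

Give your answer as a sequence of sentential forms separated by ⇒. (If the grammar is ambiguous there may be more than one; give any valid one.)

S ⇒ P S ⇒ x S ⇒ x P S ⇒ x x S ⇒ x x P S ⇒ x x x S ⇒ x x x y x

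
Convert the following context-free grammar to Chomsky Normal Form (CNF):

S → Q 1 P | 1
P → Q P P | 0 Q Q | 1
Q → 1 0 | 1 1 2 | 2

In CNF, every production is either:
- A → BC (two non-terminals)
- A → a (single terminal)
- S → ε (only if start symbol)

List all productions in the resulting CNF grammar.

T1 → 1; S → 1; T0 → 0; P → 1; T2 → 2; Q → 2; S → Q X0; X0 → T1 P; P → Q X1; X1 → P P; P → T0 X2; X2 → Q Q; Q → T1 T0; Q → T1 X3; X3 → T1 T2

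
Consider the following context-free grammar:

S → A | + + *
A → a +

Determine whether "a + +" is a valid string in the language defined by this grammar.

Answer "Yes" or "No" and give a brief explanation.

No - no valid derivation exists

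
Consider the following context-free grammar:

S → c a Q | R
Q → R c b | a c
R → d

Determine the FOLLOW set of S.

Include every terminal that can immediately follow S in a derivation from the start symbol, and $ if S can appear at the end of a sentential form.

We compute FOLLOW(S) using the standard algorithm.
FOLLOW(S) starts with {$}.
FIRST(Q) = {a, d}
FIRST(R) = {d}
FIRST(S) = {c, d}
FOLLOW(Q) = {$}
FOLLOW(R) = {$, c}
FOLLOW(S) = {$}
Therefore, FOLLOW(S) = {$}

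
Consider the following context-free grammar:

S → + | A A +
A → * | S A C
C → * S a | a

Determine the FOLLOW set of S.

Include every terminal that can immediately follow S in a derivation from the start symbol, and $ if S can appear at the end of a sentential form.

We compute FOLLOW(S) using the standard algorithm.
FOLLOW(S) starts with {$}.
FIRST(A) = {*, +}
FIRST(C) = {*, a}
FIRST(S) = {*, +}
FOLLOW(A) = {*, +, a}
FOLLOW(C) = {*, +, a}
FOLLOW(S) = {$, *, +, a}
Therefore, FOLLOW(S) = {$, *, +, a}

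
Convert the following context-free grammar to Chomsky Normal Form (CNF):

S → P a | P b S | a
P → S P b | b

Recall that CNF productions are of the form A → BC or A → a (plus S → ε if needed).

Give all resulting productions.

TA → a; TB → b; S → a; P → b; S → P TA; S → P X0; X0 → TB S; P → S X1; X1 → P TB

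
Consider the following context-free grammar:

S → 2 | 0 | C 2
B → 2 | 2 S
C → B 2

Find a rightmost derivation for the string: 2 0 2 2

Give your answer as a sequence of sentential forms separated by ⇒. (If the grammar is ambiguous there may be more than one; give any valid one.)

S ⇒ C 2 ⇒ B 2 2 ⇒ 2 S 2 2 ⇒ 2 0 2 2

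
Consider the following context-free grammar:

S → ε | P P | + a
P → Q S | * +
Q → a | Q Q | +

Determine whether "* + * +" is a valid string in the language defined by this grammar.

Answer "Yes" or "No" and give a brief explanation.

Yes - a valid derivation exists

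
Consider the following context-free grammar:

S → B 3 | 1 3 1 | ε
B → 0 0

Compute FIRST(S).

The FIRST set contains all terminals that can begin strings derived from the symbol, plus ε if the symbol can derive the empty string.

We compute FIRST(S) using the standard algorithm.
FIRST(B) = {0}
FIRST(S) = {0, 1, ε}
Therefore, FIRST(S) = {0, 1, ε}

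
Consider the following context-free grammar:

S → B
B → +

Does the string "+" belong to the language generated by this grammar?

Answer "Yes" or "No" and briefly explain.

Yes - a valid derivation exists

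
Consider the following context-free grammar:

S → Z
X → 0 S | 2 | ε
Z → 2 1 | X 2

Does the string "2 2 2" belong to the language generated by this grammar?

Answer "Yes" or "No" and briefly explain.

No - no valid derivation exists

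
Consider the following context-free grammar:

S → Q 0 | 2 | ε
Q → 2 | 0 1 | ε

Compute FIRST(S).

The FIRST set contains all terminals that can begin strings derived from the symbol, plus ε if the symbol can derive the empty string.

We compute FIRST(S) using the standard algorithm.
FIRST(Q) = {0, 2, ε}
FIRST(S) = {0, 2, ε}
Therefore, FIRST(S) = {0, 2, ε}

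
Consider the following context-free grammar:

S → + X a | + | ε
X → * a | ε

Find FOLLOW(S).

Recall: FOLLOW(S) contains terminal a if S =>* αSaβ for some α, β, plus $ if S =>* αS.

We compute FOLLOW(S) using the standard algorithm.
FOLLOW(S) starts with {$}.
FIRST(S) = {+, ε}
FIRST(X) = {*, ε}
FOLLOW(S) = {$}
FOLLOW(X) = {a}
Therefore, FOLLOW(S) = {$}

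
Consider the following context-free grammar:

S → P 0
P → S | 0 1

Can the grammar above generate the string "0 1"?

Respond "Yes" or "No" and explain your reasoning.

No - no valid derivation exists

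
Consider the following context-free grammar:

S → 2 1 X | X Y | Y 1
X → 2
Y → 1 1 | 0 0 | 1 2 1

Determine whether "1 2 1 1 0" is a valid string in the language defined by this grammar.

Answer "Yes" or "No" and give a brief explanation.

No - no valid derivation exists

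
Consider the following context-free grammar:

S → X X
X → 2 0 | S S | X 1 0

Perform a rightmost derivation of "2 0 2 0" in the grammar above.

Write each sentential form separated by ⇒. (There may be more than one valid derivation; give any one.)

S ⇒ X X ⇒ X 2 0 ⇒ 2 0 2 0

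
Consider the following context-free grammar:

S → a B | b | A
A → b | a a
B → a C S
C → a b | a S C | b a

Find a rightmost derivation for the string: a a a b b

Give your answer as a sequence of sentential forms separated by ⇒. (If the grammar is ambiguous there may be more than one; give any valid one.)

S ⇒ a B ⇒ a a C S ⇒ a a C b ⇒ a a a b b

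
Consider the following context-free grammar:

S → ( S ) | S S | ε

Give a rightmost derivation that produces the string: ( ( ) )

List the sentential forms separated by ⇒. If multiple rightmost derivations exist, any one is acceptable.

S ⇒ ( S ) ⇒ ( ( S ) ) ⇒ ( ( ) )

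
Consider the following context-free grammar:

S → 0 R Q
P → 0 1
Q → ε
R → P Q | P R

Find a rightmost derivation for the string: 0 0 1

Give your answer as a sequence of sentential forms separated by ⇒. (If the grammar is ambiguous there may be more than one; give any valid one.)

S ⇒ 0 R Q ⇒ 0 R ⇒ 0 P Q ⇒ 0 P ⇒ 0 0 1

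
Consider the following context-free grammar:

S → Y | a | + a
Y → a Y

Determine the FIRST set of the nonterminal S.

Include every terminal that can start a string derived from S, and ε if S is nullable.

We compute FIRST(S) using the standard algorithm.
FIRST(S) = {+, a}
FIRST(Y) = {a}
Therefore, FIRST(S) = {+, a}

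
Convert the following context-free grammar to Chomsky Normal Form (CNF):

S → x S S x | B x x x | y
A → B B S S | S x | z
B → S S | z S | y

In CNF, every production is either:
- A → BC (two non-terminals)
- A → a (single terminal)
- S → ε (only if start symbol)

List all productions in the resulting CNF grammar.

TX → x; S → y; A → z; TZ → z; B → y; S → TX X0; X0 → S X1; X1 → S TX; S → B X2; X2 → TX X3; X3 → TX TX; A → B X4; X4 → B X5; X5 → S S; A → S TX; B → S S; B → TZ S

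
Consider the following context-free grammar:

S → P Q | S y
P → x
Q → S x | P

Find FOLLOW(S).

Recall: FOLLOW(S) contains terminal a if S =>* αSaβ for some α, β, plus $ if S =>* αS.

We compute FOLLOW(S) using the standard algorithm.
FOLLOW(S) starts with {$}.
FIRST(P) = {x}
FIRST(Q) = {x}
FIRST(S) = {x}
FOLLOW(P) = {$, x, y}
FOLLOW(Q) = {$, x, y}
FOLLOW(S) = {$, x, y}
Therefore, FOLLOW(S) = {$, x, y}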